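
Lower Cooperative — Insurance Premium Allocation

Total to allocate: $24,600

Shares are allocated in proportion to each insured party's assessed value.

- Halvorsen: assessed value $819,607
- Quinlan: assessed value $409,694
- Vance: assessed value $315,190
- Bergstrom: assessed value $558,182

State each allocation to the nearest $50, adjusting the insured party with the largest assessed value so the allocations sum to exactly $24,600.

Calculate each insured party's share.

Sum of assessed value: 2,102,673.
Pro-rata amounts: Halvorsen 819,607/2,102,673 × $24,600 = 9,588.91; Quinlan 409,694/2,102,673 × $24,600 = 4,793.17; Vance 315,190/2,102,673 × $24,600 = 3,687.53; Bergstrom 558,182/2,102,673 × $24,600 = 6,530.39.
Rounded to nearest $50: Halvorsen $9,600; Quinlan $4,800; Vance $3,700; Bergstrom $6,550. Sum = $24,650.
Difference $24,600 − $24,650 = −$50 applied to largest assessed value (Halvorsen): Halvorsen becomes $9,550.

Halvorsen: $9,550; Quinlan: $4,800; Vance: $3,700; Bergstrom: $6,550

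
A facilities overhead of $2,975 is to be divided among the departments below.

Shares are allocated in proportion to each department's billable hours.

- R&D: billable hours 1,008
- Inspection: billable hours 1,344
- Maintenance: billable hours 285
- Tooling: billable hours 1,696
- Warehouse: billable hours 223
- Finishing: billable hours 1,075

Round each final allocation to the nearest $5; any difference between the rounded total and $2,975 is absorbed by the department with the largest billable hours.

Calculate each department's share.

Sum of billable hours: 1,008 + 1,344 + 285 + 1,696 + 223 + 1,075 = 5,631.
Unrounded shares: R&D 532.55; Inspection 710.07; Maintenance 150.57; Tooling 896.04; Warehouse 117.82; Finishing 567.95.
Rounded to nearest $5: R&D $535; Inspection $710; Maintenance $150; Tooling $895; Warehouse $120; Finishing $570. Sum = $2,980.
Difference $2,975 − $2,980 = −$5 applied to largest billable hours (Tooling): Tooling becomes $890.

R&D: $535; Inspection: $710; Maintenance: $150; Tooling: $890; Warehouse: $120; Finishing: $570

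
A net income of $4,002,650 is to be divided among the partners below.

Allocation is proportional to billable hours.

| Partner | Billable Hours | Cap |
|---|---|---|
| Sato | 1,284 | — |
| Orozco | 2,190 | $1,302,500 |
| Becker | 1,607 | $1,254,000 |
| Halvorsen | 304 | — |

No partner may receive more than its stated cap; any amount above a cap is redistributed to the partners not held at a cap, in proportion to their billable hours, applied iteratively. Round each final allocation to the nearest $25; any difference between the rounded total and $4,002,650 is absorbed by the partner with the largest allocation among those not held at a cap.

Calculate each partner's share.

Billable hours total: 5,385.
Proportional shares (ignoring caps): Sato 954,392.31; Orozco 1,627,818.66; Becker 1,194,476.98; Halvorsen 225,962.04.
Capped: Orozco ($1,302,500); residual $2,700,150 reallocated over remaining billable hours 3,195.
Capped: Becker ($1,254,000); residual $1,446,150 reallocated over remaining billable hours 1,588.
Redistributed shares: Sato 1,169,305.16 → $1,169,300; Halvorsen 276,844.84 → $276,850.

Sato: $1,169,300; Orozco: $1,302,500; Becker: $1,254,000; Halvorsen: $276,850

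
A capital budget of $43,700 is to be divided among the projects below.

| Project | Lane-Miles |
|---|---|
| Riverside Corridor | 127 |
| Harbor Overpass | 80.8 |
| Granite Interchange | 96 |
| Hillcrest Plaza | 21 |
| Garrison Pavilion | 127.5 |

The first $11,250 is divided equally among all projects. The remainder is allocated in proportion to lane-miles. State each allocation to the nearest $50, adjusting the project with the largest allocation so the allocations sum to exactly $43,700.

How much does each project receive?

Equal tier: $11,250 ÷ 5 = $2,250 apiece.
Remainder $32,450 by lane-miles (total 452.3): Riverside Corridor 9,111.54 → $9,100; Harbor Overpass 5,796.95 → $5,800; Granite Interchange 6,887.46 → $6,900; Hillcrest Plaza 1,506.63 → $1,500; Garrison Pavilion 9,147.41 → $9,150.
Totals: Riverside Corridor $2,250 + $9,100 = $11,350; Harbor Overpass $2,250 + $5,800 = $8,050; Granite Interchange $2,250 + $6,900 = $9,150; Hillcrest Plaza $2,250 + $1,500 = $3,750; Garrison Pavilion $2,250 + $9,150 = $11,400.

Riverside Corridor: $11,350 | Harbor Overpass: $8,050 | Granite Interchange: $9,150 | Hillcrest Plaza: $3,750 | Garrison Pavilion: $11,400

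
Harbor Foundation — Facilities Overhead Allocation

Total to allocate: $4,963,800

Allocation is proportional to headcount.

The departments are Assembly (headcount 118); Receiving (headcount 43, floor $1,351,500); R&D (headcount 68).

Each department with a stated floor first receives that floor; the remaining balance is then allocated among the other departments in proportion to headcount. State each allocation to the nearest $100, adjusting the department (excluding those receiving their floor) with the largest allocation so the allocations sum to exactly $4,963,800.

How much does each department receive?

Minimums first: Receiving $1,351,500. Balance $3,612,300.
Balance split over remaining headcount 186: Assembly 2,291,674.19 → $2,291,700; R&D 1,320,625.81 → $1,320,600.

Assembly: $2,291,700 · Receiving: $1,351,500 · R&D: $1,320,600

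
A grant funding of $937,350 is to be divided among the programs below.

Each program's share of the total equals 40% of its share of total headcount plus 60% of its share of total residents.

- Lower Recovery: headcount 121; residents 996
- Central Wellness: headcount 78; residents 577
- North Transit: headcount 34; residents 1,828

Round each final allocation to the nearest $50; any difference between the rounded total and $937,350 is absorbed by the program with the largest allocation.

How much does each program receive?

Totals — headcount 233, residents 3,401.
Combined weights (40% headcount + 60% residents): Lower Recovery 0.3834; Central Wellness 0.2357; North Transit 0.3809.
Unrounded shares: Lower Recovery 359,415.94; Central Wellness 220,932.62; North Transit 357,001.45.
Rounded to nearest $50: Lower Recovery $359,400; Central Wellness $220,950; North Transit $357,000. Sum = $937,350.
Sum already equals the total — no adjustment.

Lower Recovery: $359,400 | Central Wellness: $220,950 | North Transit: $357,000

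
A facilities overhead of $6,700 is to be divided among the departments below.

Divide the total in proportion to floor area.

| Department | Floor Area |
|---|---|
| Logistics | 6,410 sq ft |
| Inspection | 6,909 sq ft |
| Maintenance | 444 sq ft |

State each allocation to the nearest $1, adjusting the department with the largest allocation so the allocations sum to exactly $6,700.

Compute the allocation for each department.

Total floor area = 13,763.
Pro-rata amounts: Logistics 6,410/13,763 × $6,700 = 3,120.47; Inspection 6,909/13,763 × $6,700 = 3,363.39; Maintenance 444/13,763 × $6,700 = 216.14.
After rounding ($1): Logistics $3,120; Inspection $3,363; Maintenance $216. Sum = $6,699.
Difference $6,700 − $6,699 = +$1 applied to largest allocation (Inspection): Inspection becomes $3,364.

Logistics: $3,120 | Inspection: $3,364 | Maintenance: $216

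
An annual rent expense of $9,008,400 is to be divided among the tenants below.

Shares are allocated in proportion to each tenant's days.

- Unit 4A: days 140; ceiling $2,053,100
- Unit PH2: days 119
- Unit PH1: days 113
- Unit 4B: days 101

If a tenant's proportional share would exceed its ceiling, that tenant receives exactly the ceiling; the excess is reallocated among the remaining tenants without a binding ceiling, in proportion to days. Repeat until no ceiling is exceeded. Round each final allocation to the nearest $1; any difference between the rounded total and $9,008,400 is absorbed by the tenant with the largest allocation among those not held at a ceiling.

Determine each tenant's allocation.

Unit 4A: $2,053,100 · Unit PH2: $2,485,528 · Unit PH1: $2,360,207 · Unit 4B: $2,109,565

Total days = 473.
Pro-rata shares before constraints: Unit 4A 2,666,334.04; Unit PH2 2,266,383.93; Unit PH1 2,152,112.47; Unit 4B 1,923,569.56.
Cap binds for Unit 4A ($2,053,100); residual $6,955,300 reallocated over remaining days 333.
Redistributed shares: Unit PH2 2,485,527.63 → $2,485,528; Unit PH1 2,360,206.91 → $2,360,207; Unit 4B 2,109,565.47 → $2,109,565.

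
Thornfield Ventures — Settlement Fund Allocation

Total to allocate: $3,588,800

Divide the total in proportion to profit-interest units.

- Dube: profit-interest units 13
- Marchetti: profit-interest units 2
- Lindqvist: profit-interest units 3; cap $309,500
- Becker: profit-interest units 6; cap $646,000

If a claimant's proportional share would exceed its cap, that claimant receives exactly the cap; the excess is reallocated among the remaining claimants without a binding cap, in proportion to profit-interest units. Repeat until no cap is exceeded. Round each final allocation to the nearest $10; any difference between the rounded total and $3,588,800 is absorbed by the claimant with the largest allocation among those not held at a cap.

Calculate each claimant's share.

Sum of profit-interest units: 24.
Unconstrained shares: Dube 1,943,933.33; Marchetti 299,066.67; Lindqvist 448,600.00; Becker 897,200.00.
Cap binds for Lindqvist ($309,500), Becker ($646,000); residual $2,633,300 reallocated over remaining profit-interest units 15.
Shares after redistribution: Dube 2,282,193.33 → $2,282,190; Marchetti 351,106.67 → $351,110.

Dube: $2,282,190; Marchetti: $351,110; Lindqvist: $309,500; Becker: $646,000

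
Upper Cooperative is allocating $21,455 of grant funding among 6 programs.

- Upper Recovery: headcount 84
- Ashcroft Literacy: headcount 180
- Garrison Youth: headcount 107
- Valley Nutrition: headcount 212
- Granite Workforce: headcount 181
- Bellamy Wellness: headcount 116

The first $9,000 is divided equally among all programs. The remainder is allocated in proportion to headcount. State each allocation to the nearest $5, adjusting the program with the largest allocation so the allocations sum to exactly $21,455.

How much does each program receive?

Upper Recovery: $2,690 | Ashcroft Literacy: $4,050 | Garrison Youth: $3,015 | Valley Nutrition: $4,500 | Granite Workforce: $4,060 | Bellamy Wellness: $3,140

Equal tier: $9,000 ÷ 6 = $1,500 apiece.
Remainder $12,455 by headcount (total 880): Upper Recovery 1,188.89 → $1,190; Ashcroft Literacy 2,547.61 → $2,550; Garrison Youth 1,514.41 → $1,515; Valley Nutrition 3,000.52 → $3,000; Granite Workforce 2,561.77 → $2,560; Bellamy Wellness 1,641.80 → $1,640.
Totals: Upper Recovery $1,500 + $1,190 = $2,690; Ashcroft Literacy $1,500 + $2,550 = $4,050; Garrison Youth $1,500 + $1,515 = $3,015; Valley Nutrition $1,500 + $3,000 = $4,500; Granite Workforce $1,500 + $2,560 = $4,060; Bellamy Wellness $1,500 + $1,640 = $3,140.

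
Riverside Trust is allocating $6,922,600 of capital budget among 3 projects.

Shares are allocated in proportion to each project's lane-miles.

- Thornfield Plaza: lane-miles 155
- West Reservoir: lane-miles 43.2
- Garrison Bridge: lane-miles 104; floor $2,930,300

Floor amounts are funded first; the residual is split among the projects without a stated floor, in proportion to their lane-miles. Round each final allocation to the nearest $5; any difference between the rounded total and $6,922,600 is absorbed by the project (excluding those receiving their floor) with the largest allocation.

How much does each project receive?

Thornfield Plaza: $3,122,130 | West Reservoir: $870,170 | Garrison Bridge: $2,930,300

Minimums first: Garrison Bridge $2,930,300. Remaining pool $3,992,300.
Remaining pool split over remaining lane-miles 198.2: Thornfield Plaza 3,122,131.69 → $3,122,130; West Reservoir 870,168.31 → $870,170.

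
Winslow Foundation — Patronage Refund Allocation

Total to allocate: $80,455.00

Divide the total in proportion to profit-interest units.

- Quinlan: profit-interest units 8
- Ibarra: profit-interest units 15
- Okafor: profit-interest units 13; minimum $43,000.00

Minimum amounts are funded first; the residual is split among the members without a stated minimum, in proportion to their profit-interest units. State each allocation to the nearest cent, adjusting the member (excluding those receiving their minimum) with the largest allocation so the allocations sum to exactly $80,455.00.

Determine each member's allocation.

Fund the minimums — Okafor $43,000.00. Remaining pool $37,455.00.
Remaining pool split over remaining profit-interest units 23: Quinlan 13,027.8261 → $13,027.83; Ibarra 24,427.1739 → $24,427.17.

Quinlan: $13,027.83 | Ibarra: $24,427.17 | Okafor: $43,000.00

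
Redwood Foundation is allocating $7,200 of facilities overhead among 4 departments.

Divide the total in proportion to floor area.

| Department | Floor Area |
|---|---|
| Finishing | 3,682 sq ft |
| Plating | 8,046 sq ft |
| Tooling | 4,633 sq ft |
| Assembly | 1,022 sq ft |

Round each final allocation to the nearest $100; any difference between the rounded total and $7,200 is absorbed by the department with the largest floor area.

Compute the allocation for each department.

Finishing: $1,500; Plating: $3,400; Tooling: $1,900; Assembly: $400

Sum of floor area: 17,383.
Raw shares: Finishing 3,682/17,383 × $7,200 = 1,525.08; Plating 8,046/17,383 × $7,200 = 3,332.64; Tooling 4,633/17,383 × $7,200 = 1,918.98; Assembly 1,022/17,383 × $7,200 = 423.31.
After rounding ($100): Finishing $1,500; Plating $3,300; Tooling $1,900; Assembly $400. Sum = $7,100.
Difference $7,200 − $7,100 = +$100 applied to largest floor area (Plating): Plating becomes $3,400.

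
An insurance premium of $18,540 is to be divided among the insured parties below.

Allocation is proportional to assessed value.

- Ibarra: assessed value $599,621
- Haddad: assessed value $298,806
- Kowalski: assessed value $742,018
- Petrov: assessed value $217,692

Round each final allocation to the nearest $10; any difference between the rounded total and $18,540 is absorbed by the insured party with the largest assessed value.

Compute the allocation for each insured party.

Total assessed value = 1,858,137.
Pro-rata amounts: Ibarra 599,621/1,858,137 × $18,540 = 5,982.86; Haddad 298,806/1,858,137 × $18,540 = 2,981.41; Kowalski 742,018/1,858,137 × $18,540 = 7,403.66; Petrov 217,692/1,858,137 × $18,540 = 2,172.07.
Rounded to nearest $10: Ibarra $5,980; Haddad $2,980; Kowalski $7,400; Petrov $2,170. Sum = $18,530.
Difference $18,540 − $18,530 = +$10 applied to largest assessed value (Kowalski): Kowalski becomes $7,410.

Ibarra: $5,980 | Haddad: $2,980 | Kowalski: $7,410 | Petrov: $2,170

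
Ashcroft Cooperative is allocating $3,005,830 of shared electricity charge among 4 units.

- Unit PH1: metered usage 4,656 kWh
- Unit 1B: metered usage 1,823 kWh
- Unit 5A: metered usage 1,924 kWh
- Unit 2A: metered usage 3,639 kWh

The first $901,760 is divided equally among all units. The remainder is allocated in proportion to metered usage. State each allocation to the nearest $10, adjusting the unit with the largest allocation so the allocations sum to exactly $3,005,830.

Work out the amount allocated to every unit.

Unit PH1: $1,038,970 | Unit 1B: $543,970 | Unit 5A: $561,620 | Unit 2A: $861,270

Equal tier: $901,760 ÷ 4 = $225,440 apiece.
Remainder $2,104,070 by metered usage (total 12,042): Unit PH1 813,531.80 → $813,530; Unit 1B 318,528.45 → $318,530; Unit 5A 336,175.94 → $336,180; Unit 2A 635,833.81 → $635,830.
Totals: Unit PH1 $225,440 + $813,530 = $1,038,970; Unit 1B $225,440 + $318,530 = $543,970; Unit 5A $225,440 + $336,180 = $561,620; Unit 2A $225,440 + $635,830 = $861,270.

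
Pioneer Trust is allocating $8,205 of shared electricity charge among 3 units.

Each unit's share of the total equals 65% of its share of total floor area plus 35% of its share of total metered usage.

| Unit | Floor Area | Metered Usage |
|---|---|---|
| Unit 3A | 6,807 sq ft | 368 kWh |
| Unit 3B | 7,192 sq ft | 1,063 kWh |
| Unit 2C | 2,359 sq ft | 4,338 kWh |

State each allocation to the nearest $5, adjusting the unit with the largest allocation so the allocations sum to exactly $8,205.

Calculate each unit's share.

Floor area total 16,358; metered usage total 5,769.
Blended shares (65% floor area + 35% metered usage): Unit 3A 0.2928; Unit 3B 0.3503; Unit 2C 0.3569.
Pro-rata amounts: Unit 3A 2,402.49; Unit 3B 2,873.98; Unit 2C 2,928.52.
Rounded to nearest $5: Unit 3A $2,400; Unit 3B $2,875; Unit 2C $2,930. Sum = $8,205.
Sum already equals the total — no adjustment.

Unit 3A: $2,400; Unit 3B: $2,875; Unit 2C: $2,930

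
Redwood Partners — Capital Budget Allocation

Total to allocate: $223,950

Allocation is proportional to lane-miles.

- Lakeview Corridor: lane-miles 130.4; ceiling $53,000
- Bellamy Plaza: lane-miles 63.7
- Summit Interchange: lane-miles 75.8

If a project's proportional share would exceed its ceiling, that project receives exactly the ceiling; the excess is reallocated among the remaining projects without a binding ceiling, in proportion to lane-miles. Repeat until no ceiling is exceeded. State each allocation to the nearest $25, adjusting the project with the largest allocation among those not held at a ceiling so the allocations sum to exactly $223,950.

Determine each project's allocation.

Sum of lane-miles: 269.9.
Proportional shares (ignoring caps): Lakeview Corridor 108,199.63; Bellamy Plaza 52,855.19; Summit Interchange 62,895.18.
Cap binds for Lakeview Corridor ($53,000); balance $170,950 reallocated over remaining lane-miles 139.5.
Shares after redistribution: Bellamy Plaza 78,061.04 → $78,050; Summit Interchange 92,888.96 → $92,900.

Lakeview Corridor: $53,000; Bellamy Plaza: $78,050; Summit Interchange: $92,900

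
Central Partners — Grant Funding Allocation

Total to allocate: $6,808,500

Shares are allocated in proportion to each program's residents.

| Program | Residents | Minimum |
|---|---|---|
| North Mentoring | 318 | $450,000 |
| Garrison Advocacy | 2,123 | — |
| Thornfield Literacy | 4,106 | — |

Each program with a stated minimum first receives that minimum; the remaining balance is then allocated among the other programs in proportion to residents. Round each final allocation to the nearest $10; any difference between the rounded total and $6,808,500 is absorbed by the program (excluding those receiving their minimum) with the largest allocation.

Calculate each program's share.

Minimums first: North Mentoring $450,000. Residual $6,358,500.
Residual split over remaining residents 6,229: Garrison Advocacy 2,167,136.86 → $2,167,140; Thornfield Literacy 4,191,363.14 → $4,191,360.

North Mentoring: $450,000 · Garrison Advocacy: $2,167,140 · Thornfield Literacy: $4,191,360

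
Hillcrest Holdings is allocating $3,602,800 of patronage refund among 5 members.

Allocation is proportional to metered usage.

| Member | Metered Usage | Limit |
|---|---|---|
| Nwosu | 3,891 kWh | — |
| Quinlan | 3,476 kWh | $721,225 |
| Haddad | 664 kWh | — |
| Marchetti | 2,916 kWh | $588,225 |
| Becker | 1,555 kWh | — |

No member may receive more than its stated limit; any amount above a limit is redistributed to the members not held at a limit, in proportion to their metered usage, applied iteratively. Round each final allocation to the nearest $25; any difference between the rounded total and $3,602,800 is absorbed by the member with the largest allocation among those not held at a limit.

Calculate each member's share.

Total metered usage = 12,502.
Pro-rata shares before constraints: Nwosu 1,121,300.18; Quinlan 1,001,706.35; Haddad 191,350.12; Marchetti 840,326.73; Becker 448,116.62.
Capped: Quinlan ($721,225), Marchetti ($588,225); balance $2,293,350 reallocated over remaining metered usage 6,110.
Redistributed shares: Nwosu 1,460,462.33 → $1,460,450; Haddad 249,228.22 → $249,225; Becker 583,659.45 → $583,650.
Rounding difference +$25 applied to Nwosu → $1,460,475.

Nwosu: $1,460,475 · Quinlan: $721,225 · Haddad: $249,225 · Marchetti: $588,225 · Becker: $583,650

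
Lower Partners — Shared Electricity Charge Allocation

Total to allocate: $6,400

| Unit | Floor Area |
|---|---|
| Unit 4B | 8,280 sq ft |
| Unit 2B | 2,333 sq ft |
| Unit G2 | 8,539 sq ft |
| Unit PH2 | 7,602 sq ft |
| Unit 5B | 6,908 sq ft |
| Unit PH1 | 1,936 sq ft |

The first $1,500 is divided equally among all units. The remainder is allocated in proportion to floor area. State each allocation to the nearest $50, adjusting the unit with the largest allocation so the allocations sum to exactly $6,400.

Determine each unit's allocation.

Unit 4B: $1,400; Unit 2B: $550; Unit G2: $1,450; Unit PH2: $1,300; Unit 5B: $1,200; Unit PH1: $500

$1,500 shared equally gives $250 per unit.
Remainder $4,900 by floor area (total 35,598): Unit 4B 1,139.73 → $1,150; Unit 2B 321.13 → $300; Unit G2 1,175.38 → $1,200; Unit PH2 1,046.40 → $1,050; Unit 5B 950.87 → $950; Unit PH1 266.49 → $250.
Totals: Unit 4B $250 + $1,150 = $1,400; Unit 2B $250 + $300 = $550; Unit G2 $250 + $1,200 = $1,450; Unit PH2 $250 + $1,050 = $1,300; Unit 5B $250 + $950 = $1,200; Unit PH1 $250 + $250 = $500.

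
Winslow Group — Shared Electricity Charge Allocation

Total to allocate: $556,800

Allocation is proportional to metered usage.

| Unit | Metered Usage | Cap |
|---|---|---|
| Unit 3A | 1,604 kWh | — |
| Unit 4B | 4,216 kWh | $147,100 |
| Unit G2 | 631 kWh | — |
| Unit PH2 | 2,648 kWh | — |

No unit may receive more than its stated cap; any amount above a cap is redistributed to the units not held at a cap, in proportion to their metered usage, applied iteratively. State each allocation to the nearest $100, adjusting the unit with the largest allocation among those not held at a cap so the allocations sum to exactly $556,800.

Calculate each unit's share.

Metered usage total: 9,099.
Proportional shares (ignoring caps): Unit 3A 98,154.43; Unit 4B 257,991.96; Unit G2 38,613.12; Unit PH2 162,040.49.
Cap binds for Unit 4B ($147,100); residual $409,700 reallocated over remaining metered usage 4,883.
Shares after redistribution: Unit 3A 134,580.95 → $134,600; Unit G2 52,943.01 → $52,900; Unit PH2 222,176.04 → $222,200.

Unit 3A: $134,600 · Unit 4B: $147,100 · Unit G2: $52,900 · Unit PH2: $222,200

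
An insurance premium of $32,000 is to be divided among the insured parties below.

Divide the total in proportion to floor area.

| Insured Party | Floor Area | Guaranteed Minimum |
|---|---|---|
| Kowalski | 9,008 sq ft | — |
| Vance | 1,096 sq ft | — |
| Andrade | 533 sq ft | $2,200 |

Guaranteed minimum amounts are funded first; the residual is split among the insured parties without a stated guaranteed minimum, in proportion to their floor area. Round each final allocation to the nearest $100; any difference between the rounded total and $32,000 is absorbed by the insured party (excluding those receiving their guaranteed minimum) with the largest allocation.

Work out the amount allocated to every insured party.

Kowalski: $26,600 | Vance: $3,200 | Andrade: $2,200

Guaranteed amounts: Andrade $2,200. Residual $29,800.
Residual split over remaining floor area 10,104: Kowalski 26,567.54 → $26,600; Vance 3,232.46 → $3,200.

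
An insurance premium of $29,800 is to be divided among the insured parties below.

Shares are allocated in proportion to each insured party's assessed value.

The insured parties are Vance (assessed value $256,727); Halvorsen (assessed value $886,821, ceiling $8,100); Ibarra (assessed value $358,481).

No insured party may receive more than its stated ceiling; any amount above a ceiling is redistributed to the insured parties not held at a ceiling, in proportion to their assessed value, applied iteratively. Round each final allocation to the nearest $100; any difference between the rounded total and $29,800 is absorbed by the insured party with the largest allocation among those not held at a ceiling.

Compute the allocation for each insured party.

Vance: $9,100 · Halvorsen: $8,100 · Ibarra: $12,600

Sum of assessed value: 1,502,029.
Proportional shares (ignoring caps): Vance 5,093.42; Halvorsen 17,594.38; Ibarra 7,112.20.
Held at cap: Halvorsen ($8,100); balance $21,700 reallocated over remaining assessed value 615,208.
Redistributed shares: Vance 9,055.43 → $9,100; Ibarra 12,644.57 → $12,600.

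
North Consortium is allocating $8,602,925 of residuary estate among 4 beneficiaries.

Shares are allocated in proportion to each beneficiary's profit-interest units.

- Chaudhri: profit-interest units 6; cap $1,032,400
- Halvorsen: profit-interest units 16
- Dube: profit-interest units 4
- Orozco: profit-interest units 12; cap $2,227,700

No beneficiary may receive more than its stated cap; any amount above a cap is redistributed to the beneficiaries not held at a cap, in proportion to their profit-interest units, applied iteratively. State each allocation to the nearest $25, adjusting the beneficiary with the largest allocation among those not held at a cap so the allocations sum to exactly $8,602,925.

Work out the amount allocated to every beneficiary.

Chaudhri: $1,032,400 | Halvorsen: $4,274,250 | Dube: $1,068,575 | Orozco: $2,227,700

Profit-interest units total: 38.
Pro-rata shares before constraints: Chaudhri 1,358,356.58; Halvorsen 3,622,284.21; Dube 905,571.05; Orozco 2,716,713.16.
Held at cap: Chaudhri ($1,032,400), Orozco ($2,227,700); remaining pool $5,342,825 reallocated over remaining profit-interest units 20.
Redistributed shares: Halvorsen 4,274,260.00 → $4,274,250; Dube 1,068,565.00 → $1,068,575.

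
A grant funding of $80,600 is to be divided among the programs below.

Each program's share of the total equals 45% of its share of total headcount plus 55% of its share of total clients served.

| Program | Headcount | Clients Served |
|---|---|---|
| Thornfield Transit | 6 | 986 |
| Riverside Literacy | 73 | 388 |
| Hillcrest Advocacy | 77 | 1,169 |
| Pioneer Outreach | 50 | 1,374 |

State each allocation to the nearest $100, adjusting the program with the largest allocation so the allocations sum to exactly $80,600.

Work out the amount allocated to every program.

Thornfield Transit: $12,200; Riverside Literacy: $17,200; Hillcrest Advocacy: $26,800; Pioneer Outreach: $24,400

Totals — headcount 206, clients served 3,917.
Combined weights (45% headcount + 55% clients served): Thornfield Transit 0.1516; Riverside Literacy 0.2139; Hillcrest Advocacy 0.3323; Pioneer Outreach 0.3022.
Proportional shares: Thornfield Transit 12,215.30; Riverside Literacy 17,244.09; Hillcrest Advocacy 26,787.20; Pioneer Outreach 24,353.42.
At nearest $100: Thornfield Transit $12,200; Riverside Literacy $17,200; Hillcrest Advocacy $26,800; Pioneer Outreach $24,400. Sum = $80,600.
Sum already equals the total — no adjustment.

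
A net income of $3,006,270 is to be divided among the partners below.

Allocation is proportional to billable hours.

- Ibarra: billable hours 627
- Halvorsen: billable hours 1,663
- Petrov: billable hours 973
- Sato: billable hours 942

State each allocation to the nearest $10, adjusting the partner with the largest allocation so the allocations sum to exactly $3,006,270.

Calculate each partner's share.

Sum of billable hours: 4,205.
Proportional shares: Ibarra 627/4,205 × $3,006,270 = 448,259.52; Halvorsen 1,663/4,205 × $3,006,270 = 1,188,924.38; Petrov 973/4,205 × $3,006,270 = 695,624.43; Sato 942/4,205 × $3,006,270 = 673,461.67.
At nearest $10: Ibarra $448,260; Halvorsen $1,188,920; Petrov $695,620; Sato $673,460. Sum = $3,006,260.
Difference $3,006,270 − $3,006,260 = +$10 applied to largest allocation (Halvorsen): Halvorsen becomes $1,188,930.

Ibarra: $448,260 · Halvorsen: $1,188,930 · Petrov: $695,620 · Sato: $673,460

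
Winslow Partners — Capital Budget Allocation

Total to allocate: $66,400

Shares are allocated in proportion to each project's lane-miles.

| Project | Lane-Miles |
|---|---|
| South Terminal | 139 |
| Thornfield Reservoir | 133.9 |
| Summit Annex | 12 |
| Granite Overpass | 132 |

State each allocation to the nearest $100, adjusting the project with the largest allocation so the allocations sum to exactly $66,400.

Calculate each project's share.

Combined lane-miles = 416.9.
Raw shares: South Terminal 139/416.9 × $66,400 = 22,138.64; Thornfield Reservoir 133.9/416.9 × $66,400 = 21,326.36; Summit Annex 12/416.9 × $66,400 = 1,911.25; Granite Overpass 132/416.9 × $66,400 = 21,023.75.
At nearest $100: South Terminal $22,100; Thornfield Reservoir $21,300; Summit Annex $1,900; Granite Overpass $21,000. Sum = $66,300.
Difference $66,400 − $66,300 = +$100 applied to largest allocation (South Terminal): South Terminal becomes $22,200.

South Terminal: $22,200 | Thornfield Reservoir: $21,300 | Summit Annex: $1,900 | Granite Overpass: $21,000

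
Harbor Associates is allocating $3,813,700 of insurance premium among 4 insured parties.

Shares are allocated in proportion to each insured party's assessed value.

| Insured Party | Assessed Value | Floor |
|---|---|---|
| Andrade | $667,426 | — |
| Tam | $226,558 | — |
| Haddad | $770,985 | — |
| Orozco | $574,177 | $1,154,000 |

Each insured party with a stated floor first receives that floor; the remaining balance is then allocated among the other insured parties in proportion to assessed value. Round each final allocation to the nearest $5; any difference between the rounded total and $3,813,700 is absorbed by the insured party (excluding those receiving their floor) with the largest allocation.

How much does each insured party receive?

Andrade: $1,066,180 · Tam: $361,915 · Haddad: $1,231,605 · Orozco: $1,154,000

Minimums first: Orozco $1,154,000. Residual $2,659,700.
Residual split over remaining assessed value 1,664,969: Andrade 1,066,177.77 → $1,066,180; Tam 361,914.43 → $361,915; Haddad 1,231,607.80 → $1,231,610.
Rounding difference −$5 applied to Haddad → $1,231,605.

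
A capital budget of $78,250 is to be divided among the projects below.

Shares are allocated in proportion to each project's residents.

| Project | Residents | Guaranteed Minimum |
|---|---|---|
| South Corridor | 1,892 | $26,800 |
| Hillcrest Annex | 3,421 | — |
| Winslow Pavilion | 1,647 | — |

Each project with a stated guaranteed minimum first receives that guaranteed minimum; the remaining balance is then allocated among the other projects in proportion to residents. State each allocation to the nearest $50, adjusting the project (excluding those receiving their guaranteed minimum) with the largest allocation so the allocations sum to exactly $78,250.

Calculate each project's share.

South Corridor: $26,800 · Hillcrest Annex: $34,750 · Winslow Pavilion: $16,700

Minimums first: South Corridor $26,800. Balance $51,450.
Balance split over remaining residents 5,068: Hillcrest Annex 34,729.77 → $34,750; Winslow Pavilion 16,720.23 → $16,700.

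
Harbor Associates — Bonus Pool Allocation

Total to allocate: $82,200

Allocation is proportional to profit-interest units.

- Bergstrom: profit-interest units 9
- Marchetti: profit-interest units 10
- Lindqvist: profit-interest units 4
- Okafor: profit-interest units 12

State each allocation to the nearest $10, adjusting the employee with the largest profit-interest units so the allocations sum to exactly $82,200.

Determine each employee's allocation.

Bergstrom: $21,140 | Marchetti: $23,490 | Lindqvist: $9,390 | Okafor: $28,180

Sum of profit-interest units: 9 + 10 + 4 + 12 = 35.
Unrounded shares: Bergstrom 21,137.14; Marchetti 23,485.71; Lindqvist 9,394.29; Okafor 28,182.86.
At nearest $10: Bergstrom $21,140; Marchetti $23,490; Lindqvist $9,390; Okafor $28,180. Sum = $82,200.
Sum already equals the total — no adjustment.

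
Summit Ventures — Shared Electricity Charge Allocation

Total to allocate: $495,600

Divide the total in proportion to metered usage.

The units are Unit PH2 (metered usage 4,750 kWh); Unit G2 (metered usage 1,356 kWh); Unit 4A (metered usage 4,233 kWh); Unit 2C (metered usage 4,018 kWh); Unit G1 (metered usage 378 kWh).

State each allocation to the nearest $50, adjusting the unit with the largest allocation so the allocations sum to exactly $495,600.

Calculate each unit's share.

Sum of metered usage: 14,735.
Raw shares: Unit PH2 4,750/14,735 × $495,600 = 159,762.47; Unit G2 1,356/14,735 × $495,600 = 45,607.98; Unit 4A 4,233/14,735 × $495,600 = 142,373.59; Unit 2C 4,018/14,735 × $495,600 = 135,142.23; Unit G1 378/14,735 × $495,600 = 12,713.73.
At nearest $50: Unit PH2 $159,750; Unit G2 $45,600; Unit 4A $142,350; Unit 2C $135,150; Unit G1 $12,700. Sum = $495,550.
Difference $495,600 − $495,550 = +$50 applied to largest allocation (Unit PH2): Unit PH2 becomes $159,800.

Unit PH2: $159,800 · Unit G2: $45,600 · Unit 4A: $142,350 · Unit 2C: $135,150 · Unit G1: $12,700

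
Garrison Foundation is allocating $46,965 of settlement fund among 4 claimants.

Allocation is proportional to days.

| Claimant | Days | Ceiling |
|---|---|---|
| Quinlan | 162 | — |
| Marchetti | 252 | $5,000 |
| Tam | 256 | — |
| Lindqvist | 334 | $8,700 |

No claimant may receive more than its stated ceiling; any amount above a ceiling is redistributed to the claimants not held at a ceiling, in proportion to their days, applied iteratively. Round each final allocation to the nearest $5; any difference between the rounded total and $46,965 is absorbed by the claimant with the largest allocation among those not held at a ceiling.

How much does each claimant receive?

Combined days = 1,004.
Pro-rata shares before constraints: Quinlan 7,578.02; Marchetti 11,788.03; Tam 11,975.14; Lindqvist 15,623.81.
Held at cap: Marchetti ($5,000), Lindqvist ($8,700); balance $33,265 reallocated over remaining days 418.
Remaining shares: Quinlan 12,892.18 → $12,890; Tam 20,372.82 → $20,375.

Quinlan: $12,890 | Marchetti: $5,000 | Tam: $20,375 | Lindqvist: $8,700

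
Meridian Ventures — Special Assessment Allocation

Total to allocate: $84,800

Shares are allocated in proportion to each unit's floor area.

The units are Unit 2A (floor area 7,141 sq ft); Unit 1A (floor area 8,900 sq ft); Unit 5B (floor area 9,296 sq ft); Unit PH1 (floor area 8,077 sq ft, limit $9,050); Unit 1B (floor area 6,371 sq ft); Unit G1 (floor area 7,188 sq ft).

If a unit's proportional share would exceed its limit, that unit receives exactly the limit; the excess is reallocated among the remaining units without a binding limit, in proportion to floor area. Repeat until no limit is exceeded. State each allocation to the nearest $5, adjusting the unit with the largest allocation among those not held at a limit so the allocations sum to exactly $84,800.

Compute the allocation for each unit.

Unit 2A: $13,905; Unit 1A: $17,335; Unit 5B: $18,100; Unit PH1: $9,050; Unit 1B: $12,410; Unit G1: $14,000

Sum of floor area: 46,973.
Proportional shares (ignoring caps): Unit 2A 12,891.59; Unit 1A 16,067.10; Unit 5B 16,782.00; Unit PH1 14,581.35; Unit 1B 11,501.52; Unit G1 12,976.44.
Held at cap: Unit PH1 ($9,050); remaining pool $75,750 reallocated over remaining floor area 38,896.
Shares after redistribution: Unit 2A 13,907.10 → $13,905; Unit 1A 17,332.76 → $17,335; Unit 5B 18,103.97 → $18,105; Unit 1B 12,407.53 → $12,410; Unit G1 13,998.64 → $14,000.
Rounding difference −$5 applied to Unit 5B → $18,100.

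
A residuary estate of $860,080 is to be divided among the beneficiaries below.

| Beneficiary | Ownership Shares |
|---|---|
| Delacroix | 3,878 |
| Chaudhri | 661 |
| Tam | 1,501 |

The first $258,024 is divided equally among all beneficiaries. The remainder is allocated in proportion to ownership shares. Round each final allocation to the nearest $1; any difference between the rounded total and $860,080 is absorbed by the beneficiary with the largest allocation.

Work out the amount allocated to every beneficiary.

Delacroix: $472,560 · Chaudhri: $151,895 · Tam: $235,625

First tranche $258,024 split equally: $86,008 each.
Remainder $602,056 by ownership shares (total 6,040): Delacroix 386,551.85 → $386,552; Chaudhri 65,887.25 → $65,887; Tam 149,616.90 → $149,617.
Totals: Delacroix $86,008 + $386,552 = $472,560; Chaudhri $86,008 + $65,887 = $151,895; Tam $86,008 + $149,617 = $235,625.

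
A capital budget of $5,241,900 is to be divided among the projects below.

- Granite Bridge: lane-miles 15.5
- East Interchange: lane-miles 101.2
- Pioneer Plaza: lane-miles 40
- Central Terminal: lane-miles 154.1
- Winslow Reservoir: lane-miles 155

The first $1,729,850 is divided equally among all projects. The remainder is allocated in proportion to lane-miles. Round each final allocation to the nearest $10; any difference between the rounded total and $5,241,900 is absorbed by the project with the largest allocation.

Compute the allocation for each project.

Granite Bridge: $462,840 · East Interchange: $1,109,000 · Pioneer Plaza: $647,560 · Central Terminal: $1,507,860 · Winslow Reservoir: $1,514,640

First tranche $1,729,850 split equally: $345,970 each.
Remainder $3,512,050 by lane-miles (total 465.8): Granite Bridge 116,867.27 → $116,870; East Interchange 763,030.18 → $763,030; Pioneer Plaza 301,592.96 → $301,590; Central Terminal 1,161,886.87 → $1,161,890; Winslow Reservoir 1,168,672.71 → $1,168,670.
Totals: Granite Bridge $345,970 + $116,870 = $462,840; East Interchange $345,970 + $763,030 = $1,109,000; Pioneer Plaza $345,970 + $301,590 = $647,560; Central Terminal $345,970 + $1,161,890 = $1,507,860; Winslow Reservoir $345,970 + $1,168,670 = $1,514,640.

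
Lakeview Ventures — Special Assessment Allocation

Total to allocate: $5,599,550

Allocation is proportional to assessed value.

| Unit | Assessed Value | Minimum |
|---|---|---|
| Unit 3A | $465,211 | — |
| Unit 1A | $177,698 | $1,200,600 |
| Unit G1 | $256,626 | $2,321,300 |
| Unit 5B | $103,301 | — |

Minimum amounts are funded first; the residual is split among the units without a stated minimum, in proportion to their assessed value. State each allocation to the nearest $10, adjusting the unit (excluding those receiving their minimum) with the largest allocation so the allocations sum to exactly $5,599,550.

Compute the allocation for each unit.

Fund the minimums — Unit 1A $1,200,600; Unit G1 $2,321,300. Remaining pool $2,077,650.
Remaining pool split over remaining assessed value 568,512: Unit 3A 1,700,132.34 → $1,700,130; Unit 5B 377,517.66 → $377,520.

Unit 3A: $1,700,130 · Unit 1A: $1,200,600 · Unit G1: $2,321,300 · Unit 5B: $377,520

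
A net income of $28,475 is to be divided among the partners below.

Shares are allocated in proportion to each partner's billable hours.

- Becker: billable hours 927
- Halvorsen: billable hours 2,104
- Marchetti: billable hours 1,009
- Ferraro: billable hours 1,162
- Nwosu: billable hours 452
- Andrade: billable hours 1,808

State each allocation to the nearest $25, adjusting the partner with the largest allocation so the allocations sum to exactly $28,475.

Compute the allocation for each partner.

Becker: $3,525 · Halvorsen: $8,050 · Marchetti: $3,850 · Ferraro: $4,425 · Nwosu: $1,725 · Andrade: $6,900

Total billable hours = 7,462.
Proportional shares: Becker 927/7,462 × $28,475 = 3,537.43; Halvorsen 2,104/7,462 × $28,475 = 8,028.87; Marchetti 1,009/7,462 × $28,475 = 3,850.35; Ferraro 1,162/7,462 × $28,475 = 4,434.19; Nwosu 452/7,462 × $28,475 = 1,724.83; Andrade 1,808/7,462 × $28,475 = 6,899.33.
Rounded to nearest $25: Becker $3,525; Halvorsen $8,025; Marchetti $3,850; Ferraro $4,425; Nwosu $1,725; Andrade $6,900. Sum = $28,450.
Difference $28,475 − $28,450 = +$25 applied to largest allocation (Halvorsen): Halvorsen becomes $8,050.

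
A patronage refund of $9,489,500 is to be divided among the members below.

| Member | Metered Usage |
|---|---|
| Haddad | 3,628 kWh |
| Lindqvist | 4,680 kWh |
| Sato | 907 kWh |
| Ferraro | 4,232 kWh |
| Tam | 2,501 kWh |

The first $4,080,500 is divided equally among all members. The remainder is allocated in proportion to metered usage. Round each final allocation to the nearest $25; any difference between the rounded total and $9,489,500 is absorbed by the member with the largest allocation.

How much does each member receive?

$4,080,500 shared equally gives $816,100 per member.
Remainder $5,409,000 by metered usage (total 15,948): Haddad 1,230,489.84 → $1,230,500; Lindqvist 1,587,291.20 → $1,587,300; Sato 307,622.46 → $307,625; Ferraro 1,435,345.37 → $1,435,350; Tam 848,251.13 → $848,250.
Rounding difference −$25 on remainder applied to Lindqvist.
Totals: Haddad $816,100 + $1,230,500 = $2,046,600; Lindqvist $816,100 + $1,587,275 = $2,403,375; Sato $816,100 + $307,625 = $1,123,725; Ferraro $816,100 + $1,435,350 = $2,251,450; Tam $816,100 + $848,250 = $1,664,350.

Haddad: $2,046,600 · Lindqvist: $2,403,375 · Sato: $1,123,725 · Ferraro: $2,251,450 · Tam: $1,664,350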